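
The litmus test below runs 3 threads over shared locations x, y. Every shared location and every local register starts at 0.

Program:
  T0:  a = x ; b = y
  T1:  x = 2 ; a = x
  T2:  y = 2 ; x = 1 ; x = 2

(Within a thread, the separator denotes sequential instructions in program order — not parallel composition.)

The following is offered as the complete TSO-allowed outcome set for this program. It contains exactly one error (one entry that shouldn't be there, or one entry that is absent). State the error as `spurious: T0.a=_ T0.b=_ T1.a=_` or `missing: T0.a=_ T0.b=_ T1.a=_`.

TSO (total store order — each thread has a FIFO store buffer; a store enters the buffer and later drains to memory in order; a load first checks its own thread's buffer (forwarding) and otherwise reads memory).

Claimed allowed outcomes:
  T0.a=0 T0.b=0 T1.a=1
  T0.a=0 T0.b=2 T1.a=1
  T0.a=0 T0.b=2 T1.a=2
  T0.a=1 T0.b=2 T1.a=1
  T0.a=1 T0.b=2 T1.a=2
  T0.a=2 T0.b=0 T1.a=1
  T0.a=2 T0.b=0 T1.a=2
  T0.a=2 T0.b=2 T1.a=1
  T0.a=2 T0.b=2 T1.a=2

outcome vector order: (T0.a,T0.b,T1.a)
[TSO] allowed = {0/0/1 0/0/2 0/2/1 0/2/2 1/2/1 1/2/2 2/0/1 2/0/2 2/2/1 2/2/2}
TSO∖claimed = {0/0/2}

missing: T0.a=0 T0.b=0 T1.a=2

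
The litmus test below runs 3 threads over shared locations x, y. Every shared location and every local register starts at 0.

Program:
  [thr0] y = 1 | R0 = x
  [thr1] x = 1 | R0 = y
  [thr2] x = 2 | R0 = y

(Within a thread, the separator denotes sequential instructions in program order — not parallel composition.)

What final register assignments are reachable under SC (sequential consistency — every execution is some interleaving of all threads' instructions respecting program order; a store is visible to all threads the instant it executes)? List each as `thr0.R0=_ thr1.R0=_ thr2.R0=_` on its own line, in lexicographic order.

thr0.R0=0 thr1.R0=1 thr2.R0=1
thr0.R0=1 thr1.R0=0 thr2.R0=0
thr0.R0=1 thr1.R0=0 thr2.R0=1
thr0.R0=1 thr1.R0=1 thr2.R0=0
thr0.R0=1 thr1.R0=1 thr2.R0=1
thr0.R0=2 thr1.R0=0 thr2.R0=0
thr0.R0=2 thr1.R0=0 thr2.R0=1
thr0.R0=2 thr1.R0=1 thr2.R0=0
thr0.R0=2 thr1.R0=1 thr2.R0=1

outcome vector order: (thr0.R0,thr1.R0,thr2.R0)
|SC outcomes| = 9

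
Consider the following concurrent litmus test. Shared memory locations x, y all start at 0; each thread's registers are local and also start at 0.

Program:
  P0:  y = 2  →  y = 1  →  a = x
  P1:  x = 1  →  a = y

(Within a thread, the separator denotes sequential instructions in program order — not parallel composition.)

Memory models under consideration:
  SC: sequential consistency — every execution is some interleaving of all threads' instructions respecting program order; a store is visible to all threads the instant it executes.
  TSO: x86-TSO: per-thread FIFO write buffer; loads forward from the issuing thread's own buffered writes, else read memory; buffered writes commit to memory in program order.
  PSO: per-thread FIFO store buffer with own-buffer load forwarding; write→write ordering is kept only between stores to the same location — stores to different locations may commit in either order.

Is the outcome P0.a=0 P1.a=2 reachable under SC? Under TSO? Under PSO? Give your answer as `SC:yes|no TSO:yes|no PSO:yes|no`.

outcome vector order: (P0.a,P1.a)
SC: 4 outcomes — {<0 1> <1 0> <1 1> <1 2>}
TSO: 6 outcomes — {<0 0> <0 1> <0 2> <1 0> <1 1> <1 2>}
PSO: 6 outcomes — {<0 0> <0 1> <0 2> <1 0> <1 1> <1 2>}
target <0 2> ∈ {TSO,PSO}

SC:no TSO:yes PSO:yes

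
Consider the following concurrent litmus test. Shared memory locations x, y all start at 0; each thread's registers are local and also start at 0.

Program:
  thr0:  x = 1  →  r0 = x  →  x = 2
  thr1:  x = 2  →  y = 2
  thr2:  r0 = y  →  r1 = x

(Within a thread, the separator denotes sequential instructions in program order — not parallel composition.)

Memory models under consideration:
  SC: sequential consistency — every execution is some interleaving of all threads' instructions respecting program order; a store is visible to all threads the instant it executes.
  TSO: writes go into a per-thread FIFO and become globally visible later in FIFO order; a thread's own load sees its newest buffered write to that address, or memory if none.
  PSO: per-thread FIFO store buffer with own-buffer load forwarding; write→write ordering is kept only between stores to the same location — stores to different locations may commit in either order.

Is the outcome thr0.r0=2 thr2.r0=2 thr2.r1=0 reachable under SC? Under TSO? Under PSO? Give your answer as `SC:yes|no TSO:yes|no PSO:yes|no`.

SC:no TSO:no PSO:yes

outcome vector order: (thr0.r0,thr2.r0,thr2.r1)
[SC] allowed = {100; 101; 102; 121; 122; 200; 201; 202; 222}
[TSO] allowed = {100; 101; 102; 121; 122; 200; 201; 202; 222}
[PSO] allowed = {100; 101; 102; 120; 121; 122; 200; 201; 202; 220; 221; 222}
target 220 ∈ {PSO}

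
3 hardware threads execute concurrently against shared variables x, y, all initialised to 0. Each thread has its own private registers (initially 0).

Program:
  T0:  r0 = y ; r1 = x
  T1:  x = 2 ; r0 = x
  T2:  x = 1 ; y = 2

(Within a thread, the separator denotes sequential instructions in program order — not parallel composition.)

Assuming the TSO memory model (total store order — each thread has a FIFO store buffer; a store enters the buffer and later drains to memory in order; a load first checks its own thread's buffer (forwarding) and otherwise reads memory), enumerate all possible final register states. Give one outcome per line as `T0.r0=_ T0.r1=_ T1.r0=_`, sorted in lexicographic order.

outcome vector order: (T0.r0,T0.r1,T1.r0)
|TSO outcomes| = 9

T0.r0=0 T0.r1=0 T1.r0=1
T0.r0=0 T0.r1=0 T1.r0=2
T0.r0=0 T0.r1=1 T1.r0=1
T0.r0=0 T0.r1=1 T1.r0=2
T0.r0=0 T0.r1=2 T1.r0=1
T0.r0=0 T0.r1=2 T1.r0=2
T0.r0=2 T0.r1=1 T1.r0=1
T0.r0=2 T0.r1=1 T1.r0=2
T0.r0=2 T0.r1=2 T1.r0=2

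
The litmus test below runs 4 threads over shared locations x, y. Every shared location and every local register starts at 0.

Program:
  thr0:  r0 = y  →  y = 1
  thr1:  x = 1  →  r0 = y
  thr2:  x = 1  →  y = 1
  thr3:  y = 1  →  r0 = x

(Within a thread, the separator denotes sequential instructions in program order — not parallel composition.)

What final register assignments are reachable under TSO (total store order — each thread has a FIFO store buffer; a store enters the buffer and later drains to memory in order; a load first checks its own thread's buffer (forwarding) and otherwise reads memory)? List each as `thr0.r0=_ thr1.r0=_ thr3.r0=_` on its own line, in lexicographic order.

thr0.r0=0 thr1.r0=0 thr3.r0=0
thr0.r0=0 thr1.r0=0 thr3.r0=1
thr0.r0=0 thr1.r0=1 thr3.r0=0
thr0.r0=0 thr1.r0=1 thr3.r0=1
thr0.r0=1 thr1.r0=0 thr3.r0=0
thr0.r0=1 thr1.r0=0 thr3.r0=1
thr0.r0=1 thr1.r0=1 thr3.r0=0
thr0.r0=1 thr1.r0=1 thr3.r0=1

outcome vector order: (thr0.r0,thr1.r0,thr3.r0)
|TSO outcomes| = 8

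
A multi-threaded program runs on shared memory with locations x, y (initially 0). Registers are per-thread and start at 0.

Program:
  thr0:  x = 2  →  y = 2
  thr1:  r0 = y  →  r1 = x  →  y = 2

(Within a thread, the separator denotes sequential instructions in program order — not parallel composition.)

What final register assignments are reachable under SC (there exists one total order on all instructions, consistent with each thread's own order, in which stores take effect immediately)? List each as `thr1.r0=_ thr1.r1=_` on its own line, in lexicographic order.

outcome vector order: (thr1.r0,thr1.r1)
|SC outcomes| = 3

thr1.r0=0 thr1.r1=0
thr1.r0=0 thr1.r1=2
thr1.r0=2 thr1.r1=2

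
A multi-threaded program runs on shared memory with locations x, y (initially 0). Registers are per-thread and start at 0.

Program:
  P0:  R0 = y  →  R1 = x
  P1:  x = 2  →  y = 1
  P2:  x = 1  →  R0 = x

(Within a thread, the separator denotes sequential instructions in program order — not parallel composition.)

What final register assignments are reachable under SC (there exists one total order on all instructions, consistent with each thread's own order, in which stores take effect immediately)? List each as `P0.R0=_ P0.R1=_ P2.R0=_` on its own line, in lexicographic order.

P0.R0=0 P0.R1=0 P2.R0=1
P0.R0=0 P0.R1=0 P2.R0=2
P0.R0=0 P0.R1=1 P2.R0=1
P0.R0=0 P0.R1=1 P2.R0=2
P0.R0=0 P0.R1=2 P2.R0=1
P0.R0=0 P0.R1=2 P2.R0=2
P0.R0=1 P0.R1=1 P2.R0=1
P0.R0=1 P0.R1=2 P2.R0=1
P0.R0=1 P0.R1=2 P2.R0=2

outcome vector order: (P0.R0,P0.R1,P2.R0)
|SC outcomes| = 9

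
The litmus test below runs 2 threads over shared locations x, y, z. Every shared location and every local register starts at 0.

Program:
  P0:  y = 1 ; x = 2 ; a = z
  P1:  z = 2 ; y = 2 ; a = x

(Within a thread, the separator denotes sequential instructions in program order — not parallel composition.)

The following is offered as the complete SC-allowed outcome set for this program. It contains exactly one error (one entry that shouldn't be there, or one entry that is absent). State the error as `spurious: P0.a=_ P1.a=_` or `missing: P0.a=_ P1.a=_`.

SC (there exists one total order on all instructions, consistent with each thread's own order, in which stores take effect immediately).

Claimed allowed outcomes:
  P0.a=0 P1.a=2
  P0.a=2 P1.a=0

missing: P0.a=2 P1.a=2

outcome vector order: (P0.a,P1.a)
under SC → (0,2); (2,0); (2,2)
SC∖claimed = {(2,2)}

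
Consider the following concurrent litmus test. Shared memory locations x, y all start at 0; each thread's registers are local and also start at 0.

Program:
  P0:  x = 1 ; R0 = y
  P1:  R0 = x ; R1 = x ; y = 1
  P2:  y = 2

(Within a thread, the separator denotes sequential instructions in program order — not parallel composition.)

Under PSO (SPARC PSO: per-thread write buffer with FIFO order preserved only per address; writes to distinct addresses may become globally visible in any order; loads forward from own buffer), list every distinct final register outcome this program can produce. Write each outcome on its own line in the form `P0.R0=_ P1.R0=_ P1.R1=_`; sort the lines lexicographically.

P0.R0=0 P1.R0=0 P1.R1=0
P0.R0=0 P1.R0=0 P1.R1=1
P0.R0=0 P1.R0=1 P1.R1=1
P0.R0=1 P1.R0=0 P1.R1=0
P0.R0=1 P1.R0=0 P1.R1=1
P0.R0=1 P1.R0=1 P1.R1=1
P0.R0=2 P1.R0=0 P1.R1=0
P0.R0=2 P1.R0=0 P1.R1=1
P0.R0=2 P1.R0=1 P1.R1=1

outcome vector order: (P0.R0,P1.R0,P1.R1)
|PSO outcomes| = 9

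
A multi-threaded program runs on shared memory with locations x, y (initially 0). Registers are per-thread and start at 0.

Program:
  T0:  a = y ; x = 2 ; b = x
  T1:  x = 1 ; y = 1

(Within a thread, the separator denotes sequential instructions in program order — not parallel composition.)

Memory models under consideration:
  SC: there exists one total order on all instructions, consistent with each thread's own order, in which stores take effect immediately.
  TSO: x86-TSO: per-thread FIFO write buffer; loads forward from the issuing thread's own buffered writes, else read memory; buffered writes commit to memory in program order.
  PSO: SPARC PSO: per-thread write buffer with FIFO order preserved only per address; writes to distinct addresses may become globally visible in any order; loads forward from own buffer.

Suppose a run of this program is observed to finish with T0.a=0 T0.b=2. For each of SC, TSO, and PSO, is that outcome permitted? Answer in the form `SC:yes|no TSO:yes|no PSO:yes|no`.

SC:yes TSO:yes PSO:yes

outcome vector order: (T0.a,T0.b)
SC: 3 outcomes — {0/1, 0/2, 1/2}
TSO: 3 outcomes — {0/1, 0/2, 1/2}
PSO: 4 outcomes — {0/1, 0/2, 1/1, 1/2}
target 0/2 ∈ {SC,TSO,PSO}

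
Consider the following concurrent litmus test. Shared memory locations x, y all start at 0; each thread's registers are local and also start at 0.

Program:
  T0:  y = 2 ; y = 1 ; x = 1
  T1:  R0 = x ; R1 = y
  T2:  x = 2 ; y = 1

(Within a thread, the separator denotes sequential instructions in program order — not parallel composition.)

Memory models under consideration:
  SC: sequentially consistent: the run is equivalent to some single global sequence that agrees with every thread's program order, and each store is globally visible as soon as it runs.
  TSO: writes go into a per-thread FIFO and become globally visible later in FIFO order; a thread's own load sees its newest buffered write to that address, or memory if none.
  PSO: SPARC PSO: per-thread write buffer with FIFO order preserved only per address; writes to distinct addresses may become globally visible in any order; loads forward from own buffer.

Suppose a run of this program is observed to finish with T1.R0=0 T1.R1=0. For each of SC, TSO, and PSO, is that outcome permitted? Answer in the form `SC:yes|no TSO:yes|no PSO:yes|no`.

outcome vector order: (T1.R0,T1.R1)
SC: 7 outcomes — {(0,0); (0,1); (0,2); (1,1); (2,0); (2,1); (2,2)}
TSO: 7 outcomes — {(0,0); (0,1); (0,2); (1,1); (2,0); (2,1); (2,2)}
PSO: 9 outcomes — {(0,0); (0,1); (0,2); (1,0); (1,1); (1,2); (2,0); (2,1); (2,2)}
target (0,0) ∈ {SC,TSO,PSO}

SC:yes TSO:yes PSO:yes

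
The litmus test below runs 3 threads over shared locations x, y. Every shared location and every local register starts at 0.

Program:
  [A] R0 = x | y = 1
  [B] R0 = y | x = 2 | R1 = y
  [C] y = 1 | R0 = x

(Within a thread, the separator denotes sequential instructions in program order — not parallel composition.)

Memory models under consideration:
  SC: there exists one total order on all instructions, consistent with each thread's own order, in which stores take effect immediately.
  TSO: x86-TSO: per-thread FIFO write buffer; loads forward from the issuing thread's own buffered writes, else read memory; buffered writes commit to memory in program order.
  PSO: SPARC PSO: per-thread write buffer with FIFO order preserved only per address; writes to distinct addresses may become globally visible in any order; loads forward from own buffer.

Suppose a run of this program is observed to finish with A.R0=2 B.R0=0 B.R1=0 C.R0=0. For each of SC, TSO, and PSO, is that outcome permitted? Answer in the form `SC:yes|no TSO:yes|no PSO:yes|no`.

SC:no TSO:yes PSO:yes

outcome vector order: (A.R0,B.R0,B.R1,C.R0)
[SC] allowed = {<0 0 0 2>, <0 0 1 0>, <0 0 1 2>, <0 1 1 0>, <0 1 1 2>, <2 0 0 2>, <2 0 1 0>, <2 0 1 2>, <2 1 1 0>, <2 1 1 2>}
[TSO] allowed = {<0 0 0 0>, <0 0 0 2>, <0 0 1 0>, <0 0 1 2>, <0 1 1 0>, <0 1 1 2>, <2 0 0 0>, <2 0 0 2>, <2 0 1 0>, <2 0 1 2>, <2 1 1 0>, <2 1 1 2>}
[PSO] allowed = {<0 0 0 0>, <0 0 0 2>, <0 0 1 0>, <0 0 1 2>, <0 1 1 0>, <0 1 1 2>, <2 0 0 0>, <2 0 0 2>, <2 0 1 0>, <2 0 1 2>, <2 1 1 0>, <2 1 1 2>}
target <2 0 0 0> ∈ {TSO,PSO}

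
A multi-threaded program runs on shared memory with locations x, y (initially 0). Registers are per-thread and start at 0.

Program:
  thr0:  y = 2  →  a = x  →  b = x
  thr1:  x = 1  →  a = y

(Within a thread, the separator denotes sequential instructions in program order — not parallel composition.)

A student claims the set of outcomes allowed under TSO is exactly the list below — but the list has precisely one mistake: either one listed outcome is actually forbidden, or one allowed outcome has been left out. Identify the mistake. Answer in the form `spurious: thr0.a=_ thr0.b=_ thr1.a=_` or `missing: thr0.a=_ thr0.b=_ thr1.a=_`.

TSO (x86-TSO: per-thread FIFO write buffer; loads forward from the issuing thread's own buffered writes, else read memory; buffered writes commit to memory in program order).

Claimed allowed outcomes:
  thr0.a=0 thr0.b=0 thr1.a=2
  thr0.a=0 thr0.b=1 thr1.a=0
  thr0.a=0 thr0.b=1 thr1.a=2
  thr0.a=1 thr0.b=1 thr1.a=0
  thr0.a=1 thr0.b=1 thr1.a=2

outcome vector order: (thr0.a,thr0.b,thr1.a)
under TSO → 0/0/0; 0/0/2; 0/1/0; 0/1/2; 1/1/0; 1/1/2
TSO∖claimed = {0/0/0}

missing: thr0.a=0 thr0.b=0 thr1.a=0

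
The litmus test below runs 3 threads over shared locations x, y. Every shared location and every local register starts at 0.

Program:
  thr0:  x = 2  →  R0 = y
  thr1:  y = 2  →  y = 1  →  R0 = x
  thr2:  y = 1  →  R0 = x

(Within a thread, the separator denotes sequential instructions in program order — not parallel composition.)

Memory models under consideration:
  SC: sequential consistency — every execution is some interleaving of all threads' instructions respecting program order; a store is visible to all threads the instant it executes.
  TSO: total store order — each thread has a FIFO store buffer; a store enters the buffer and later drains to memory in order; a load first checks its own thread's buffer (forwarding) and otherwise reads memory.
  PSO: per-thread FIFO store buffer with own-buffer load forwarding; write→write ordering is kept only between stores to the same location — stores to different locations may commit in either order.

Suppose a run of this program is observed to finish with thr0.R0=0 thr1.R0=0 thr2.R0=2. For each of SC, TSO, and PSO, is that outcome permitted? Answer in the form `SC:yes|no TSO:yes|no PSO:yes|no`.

SC:no TSO:yes PSO:yes

outcome vector order: (thr0.R0,thr1.R0,thr2.R0)
under SC → (0,2,2); (1,0,0); (1,0,2); (1,2,0); (1,2,2); (2,2,0); (2,2,2)
under TSO → (0,0,0); (0,0,2); (0,2,0); (0,2,2); (1,0,0); (1,0,2); (1,2,0); (1,2,2); (2,0,0); (2,0,2); (2,2,0); (2,2,2)
under PSO → (0,0,0); (0,0,2); (0,2,0); (0,2,2); (1,0,0); (1,0,2); (1,2,0); (1,2,2); (2,0,0); (2,0,2); (2,2,0); (2,2,2)
target (0,0,2) ∈ {TSO,PSO}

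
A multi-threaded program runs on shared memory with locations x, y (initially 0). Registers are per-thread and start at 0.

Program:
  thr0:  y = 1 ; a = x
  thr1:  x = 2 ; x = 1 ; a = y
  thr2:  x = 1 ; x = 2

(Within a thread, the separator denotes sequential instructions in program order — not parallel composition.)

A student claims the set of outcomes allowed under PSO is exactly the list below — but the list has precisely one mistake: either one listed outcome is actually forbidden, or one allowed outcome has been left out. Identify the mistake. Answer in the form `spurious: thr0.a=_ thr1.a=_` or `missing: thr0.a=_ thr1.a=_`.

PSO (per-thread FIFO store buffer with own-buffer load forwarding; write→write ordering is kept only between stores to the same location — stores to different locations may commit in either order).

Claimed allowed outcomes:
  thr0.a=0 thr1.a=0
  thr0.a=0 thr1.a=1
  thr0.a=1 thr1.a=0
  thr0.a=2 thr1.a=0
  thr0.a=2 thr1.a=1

outcome vector order: (thr0.a,thr1.a)
[PSO] allowed = {0/0, 0/1, 1/0, 1/1, 2/0, 2/1}
PSO∖claimed = {1/1}

missing: thr0.a=1 thr1.a=1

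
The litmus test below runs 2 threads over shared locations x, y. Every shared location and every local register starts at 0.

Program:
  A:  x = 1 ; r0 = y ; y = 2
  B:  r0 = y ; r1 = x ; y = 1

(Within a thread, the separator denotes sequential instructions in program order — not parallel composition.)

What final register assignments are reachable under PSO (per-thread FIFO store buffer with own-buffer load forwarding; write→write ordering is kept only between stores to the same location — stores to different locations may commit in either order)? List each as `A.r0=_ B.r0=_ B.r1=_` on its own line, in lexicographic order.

outcome vector order: (A.r0,B.r0,B.r1)
|PSO outcomes| = 6

A.r0=0 B.r0=0 B.r1=0
A.r0=0 B.r0=0 B.r1=1
A.r0=0 B.r0=2 B.r1=0
A.r0=0 B.r0=2 B.r1=1
A.r0=1 B.r0=0 B.r1=0
A.r0=1 B.r0=0 B.r1=1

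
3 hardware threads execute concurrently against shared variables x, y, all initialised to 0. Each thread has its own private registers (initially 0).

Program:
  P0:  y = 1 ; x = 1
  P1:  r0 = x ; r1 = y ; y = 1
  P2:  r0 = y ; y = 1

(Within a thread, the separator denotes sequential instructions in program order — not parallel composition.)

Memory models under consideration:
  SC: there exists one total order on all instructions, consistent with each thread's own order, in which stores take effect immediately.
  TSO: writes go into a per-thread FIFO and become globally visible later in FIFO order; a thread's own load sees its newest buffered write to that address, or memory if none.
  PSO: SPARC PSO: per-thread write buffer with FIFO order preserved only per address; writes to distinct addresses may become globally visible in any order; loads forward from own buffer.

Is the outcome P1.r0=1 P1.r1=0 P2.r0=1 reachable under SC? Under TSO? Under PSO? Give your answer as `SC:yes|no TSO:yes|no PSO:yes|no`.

outcome vector order: (P1.r0,P1.r1,P2.r0)
SC (6): 000, 001, 010, 011, 110, 111
TSO (6): 000, 001, 010, 011, 110, 111
PSO (8): 000, 001, 010, 011, 100, 101, 110, 111
target 101 ∈ {PSO}

SC:no TSO:no PSO:yes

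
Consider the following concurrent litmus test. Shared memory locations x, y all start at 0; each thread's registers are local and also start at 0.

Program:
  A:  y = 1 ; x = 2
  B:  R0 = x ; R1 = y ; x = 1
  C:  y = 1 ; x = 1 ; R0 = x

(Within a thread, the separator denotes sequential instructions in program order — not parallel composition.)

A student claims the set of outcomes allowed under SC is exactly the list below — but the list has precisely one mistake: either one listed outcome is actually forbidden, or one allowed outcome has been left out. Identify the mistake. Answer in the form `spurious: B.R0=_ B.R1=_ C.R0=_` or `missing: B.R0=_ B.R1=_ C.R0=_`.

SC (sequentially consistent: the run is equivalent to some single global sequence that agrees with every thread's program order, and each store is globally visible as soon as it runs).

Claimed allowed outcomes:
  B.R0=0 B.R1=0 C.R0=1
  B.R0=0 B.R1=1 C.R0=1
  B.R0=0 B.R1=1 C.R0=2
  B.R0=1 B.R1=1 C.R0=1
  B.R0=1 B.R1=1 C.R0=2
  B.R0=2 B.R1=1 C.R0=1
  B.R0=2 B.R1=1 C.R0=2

missing: B.R0=0 B.R1=0 C.R0=2

outcome vector order: (B.R0,B.R1,C.R0)
[SC] allowed = {001; 002; 011; 012; 111; 112; 211; 212}
SC∖claimed = {002}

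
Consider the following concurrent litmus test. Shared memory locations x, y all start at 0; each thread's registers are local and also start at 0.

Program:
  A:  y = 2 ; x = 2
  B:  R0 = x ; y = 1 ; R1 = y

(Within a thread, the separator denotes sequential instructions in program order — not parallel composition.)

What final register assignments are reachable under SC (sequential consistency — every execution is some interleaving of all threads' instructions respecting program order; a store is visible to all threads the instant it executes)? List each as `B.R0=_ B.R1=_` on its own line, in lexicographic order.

outcome vector order: (B.R0,B.R1)
|SC outcomes| = 3

B.R0=0 B.R1=1
B.R0=0 B.R1=2
B.R0=2 B.R1=1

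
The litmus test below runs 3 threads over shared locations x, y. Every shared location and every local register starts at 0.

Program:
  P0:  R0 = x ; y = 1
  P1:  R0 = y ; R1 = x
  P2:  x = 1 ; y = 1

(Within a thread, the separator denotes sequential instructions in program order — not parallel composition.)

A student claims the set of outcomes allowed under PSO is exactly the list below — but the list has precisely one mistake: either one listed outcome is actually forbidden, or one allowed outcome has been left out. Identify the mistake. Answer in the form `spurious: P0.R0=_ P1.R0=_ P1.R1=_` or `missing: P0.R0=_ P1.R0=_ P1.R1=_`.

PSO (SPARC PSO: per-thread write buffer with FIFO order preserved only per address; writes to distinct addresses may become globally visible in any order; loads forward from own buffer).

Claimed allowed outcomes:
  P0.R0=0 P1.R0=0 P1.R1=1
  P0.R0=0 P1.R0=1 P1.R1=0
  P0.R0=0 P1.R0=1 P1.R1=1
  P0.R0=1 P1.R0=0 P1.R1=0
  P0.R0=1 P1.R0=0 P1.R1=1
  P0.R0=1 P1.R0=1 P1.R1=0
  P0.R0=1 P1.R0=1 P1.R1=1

outcome vector order: (P0.R0,P1.R0,P1.R1)
PSO: 8 outcomes — {0/0/0 0/0/1 0/1/0 0/1/1 1/0/0 1/0/1 1/1/0 1/1/1}
PSO∖claimed = {0/0/0}

missing: P0.R0=0 P1.R0=0 P1.R1=0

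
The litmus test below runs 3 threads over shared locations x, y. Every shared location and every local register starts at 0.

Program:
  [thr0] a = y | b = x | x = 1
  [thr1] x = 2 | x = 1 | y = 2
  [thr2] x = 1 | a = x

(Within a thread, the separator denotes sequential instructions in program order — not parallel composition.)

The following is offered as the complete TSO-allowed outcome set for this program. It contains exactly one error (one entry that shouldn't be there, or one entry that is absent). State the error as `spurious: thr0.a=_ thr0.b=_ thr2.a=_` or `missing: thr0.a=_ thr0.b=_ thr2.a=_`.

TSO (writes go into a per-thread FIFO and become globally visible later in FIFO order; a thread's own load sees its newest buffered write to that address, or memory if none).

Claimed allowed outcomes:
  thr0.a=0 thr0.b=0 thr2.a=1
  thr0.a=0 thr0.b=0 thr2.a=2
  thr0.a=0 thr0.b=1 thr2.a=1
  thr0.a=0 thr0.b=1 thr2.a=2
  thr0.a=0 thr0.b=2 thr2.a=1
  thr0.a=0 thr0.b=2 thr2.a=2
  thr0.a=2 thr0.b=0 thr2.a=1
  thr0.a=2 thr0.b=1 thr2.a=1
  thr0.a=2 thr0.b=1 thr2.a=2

outcome vector order: (thr0.a,thr0.b,thr2.a)
TSO: 8 outcomes — {0/0/1, 0/0/2, 0/1/1, 0/1/2, 0/2/1, 0/2/2, 2/1/1, 2/1/2}
claimed∖TSO = {2/0/1}

spurious: thr0.a=2 thr0.b=0 thr2.a=1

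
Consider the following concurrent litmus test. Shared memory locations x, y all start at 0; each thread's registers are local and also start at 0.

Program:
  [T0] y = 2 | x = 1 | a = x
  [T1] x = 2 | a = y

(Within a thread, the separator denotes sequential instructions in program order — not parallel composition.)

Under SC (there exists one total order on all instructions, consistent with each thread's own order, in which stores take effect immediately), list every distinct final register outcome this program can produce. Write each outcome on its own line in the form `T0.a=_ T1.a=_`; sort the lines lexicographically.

outcome vector order: (T0.a,T1.a)
|SC outcomes| = 3

T0.a=1 T1.a=0
T0.a=1 T1.a=2
T0.a=2 T1.a=2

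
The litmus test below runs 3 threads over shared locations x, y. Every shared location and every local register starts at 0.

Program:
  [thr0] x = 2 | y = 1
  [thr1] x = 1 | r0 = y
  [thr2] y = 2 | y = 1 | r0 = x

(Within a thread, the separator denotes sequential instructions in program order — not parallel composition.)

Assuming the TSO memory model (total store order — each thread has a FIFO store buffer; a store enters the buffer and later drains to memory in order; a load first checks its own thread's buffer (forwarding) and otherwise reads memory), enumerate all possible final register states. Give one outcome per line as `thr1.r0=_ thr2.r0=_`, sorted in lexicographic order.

thr1.r0=0 thr2.r0=0
thr1.r0=0 thr2.r0=1
thr1.r0=0 thr2.r0=2
thr1.r0=1 thr2.r0=0
thr1.r0=1 thr2.r0=1
thr1.r0=1 thr2.r0=2
thr1.r0=2 thr2.r0=0
thr1.r0=2 thr2.r0=1
thr1.r0=2 thr2.r0=2

outcome vector order: (thr1.r0,thr2.r0)
|TSO outcomes| = 9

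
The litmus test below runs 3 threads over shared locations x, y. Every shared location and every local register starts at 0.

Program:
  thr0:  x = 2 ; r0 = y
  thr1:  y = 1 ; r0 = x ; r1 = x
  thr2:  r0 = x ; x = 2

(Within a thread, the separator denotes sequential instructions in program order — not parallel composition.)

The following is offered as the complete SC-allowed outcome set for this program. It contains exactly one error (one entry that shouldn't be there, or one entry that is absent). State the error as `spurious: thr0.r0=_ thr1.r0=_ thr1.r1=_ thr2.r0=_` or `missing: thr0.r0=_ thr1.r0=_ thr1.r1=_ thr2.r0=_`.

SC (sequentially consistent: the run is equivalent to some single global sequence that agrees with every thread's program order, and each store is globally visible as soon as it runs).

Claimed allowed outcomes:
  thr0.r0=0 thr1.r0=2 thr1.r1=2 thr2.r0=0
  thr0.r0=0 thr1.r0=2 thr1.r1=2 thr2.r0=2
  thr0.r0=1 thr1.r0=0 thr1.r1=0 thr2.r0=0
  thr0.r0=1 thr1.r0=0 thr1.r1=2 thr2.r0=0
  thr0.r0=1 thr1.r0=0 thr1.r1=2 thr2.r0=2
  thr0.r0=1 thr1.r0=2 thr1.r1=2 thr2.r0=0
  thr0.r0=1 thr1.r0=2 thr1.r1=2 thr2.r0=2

outcome vector order: (thr0.r0,thr1.r0,thr1.r1,thr2.r0)
SC: 8 outcomes — {0/2/2/0, 0/2/2/2, 1/0/0/0, 1/0/0/2, 1/0/2/0, 1/0/2/2, 1/2/2/0, 1/2/2/2}
SC∖claimed = {1/0/0/2}

missing: thr0.r0=1 thr1.r0=0 thr1.r1=0 thr2.r0=2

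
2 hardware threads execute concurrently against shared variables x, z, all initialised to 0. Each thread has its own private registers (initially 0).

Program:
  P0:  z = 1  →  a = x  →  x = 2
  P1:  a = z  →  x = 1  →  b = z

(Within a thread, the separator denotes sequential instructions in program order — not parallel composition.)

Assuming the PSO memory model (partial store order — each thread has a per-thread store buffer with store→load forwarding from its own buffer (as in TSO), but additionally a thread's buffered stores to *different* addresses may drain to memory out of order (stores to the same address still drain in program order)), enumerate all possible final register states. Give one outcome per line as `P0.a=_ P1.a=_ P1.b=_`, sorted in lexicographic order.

outcome vector order: (P0.a,P1.a,P1.b)
|PSO outcomes| = 6

P0.a=0 P1.a=0 P1.b=0
P0.a=0 P1.a=0 P1.b=1
P0.a=0 P1.a=1 P1.b=1
P0.a=1 P1.a=0 P1.b=0
P0.a=1 P1.a=0 P1.b=1
P0.a=1 P1.a=1 P1.b=1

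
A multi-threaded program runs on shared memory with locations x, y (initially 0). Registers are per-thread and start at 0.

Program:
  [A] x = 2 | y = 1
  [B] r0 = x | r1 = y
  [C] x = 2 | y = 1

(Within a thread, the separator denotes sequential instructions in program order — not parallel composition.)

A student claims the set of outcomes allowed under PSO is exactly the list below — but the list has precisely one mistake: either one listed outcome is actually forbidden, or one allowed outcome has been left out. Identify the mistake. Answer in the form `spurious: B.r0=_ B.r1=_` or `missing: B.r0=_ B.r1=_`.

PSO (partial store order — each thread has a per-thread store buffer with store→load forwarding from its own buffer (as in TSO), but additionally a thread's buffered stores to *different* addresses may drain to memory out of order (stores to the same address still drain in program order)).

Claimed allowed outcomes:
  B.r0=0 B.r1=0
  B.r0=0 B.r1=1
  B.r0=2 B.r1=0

missing: B.r0=2 B.r1=1

outcome vector order: (B.r0,B.r1)
under PSO → 0/0 0/1 2/0 2/1
PSO∖claimed = {2/1}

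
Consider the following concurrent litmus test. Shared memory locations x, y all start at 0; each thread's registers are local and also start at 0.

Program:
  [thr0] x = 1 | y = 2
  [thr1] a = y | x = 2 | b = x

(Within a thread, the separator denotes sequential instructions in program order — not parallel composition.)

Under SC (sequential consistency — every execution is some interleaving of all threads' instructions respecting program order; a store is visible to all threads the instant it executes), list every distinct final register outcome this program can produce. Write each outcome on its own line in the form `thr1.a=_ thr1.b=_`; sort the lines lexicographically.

outcome vector order: (thr1.a,thr1.b)
|SC outcomes| = 3

thr1.a=0 thr1.b=1
thr1.a=0 thr1.b=2
thr1.a=2 thr1.b=2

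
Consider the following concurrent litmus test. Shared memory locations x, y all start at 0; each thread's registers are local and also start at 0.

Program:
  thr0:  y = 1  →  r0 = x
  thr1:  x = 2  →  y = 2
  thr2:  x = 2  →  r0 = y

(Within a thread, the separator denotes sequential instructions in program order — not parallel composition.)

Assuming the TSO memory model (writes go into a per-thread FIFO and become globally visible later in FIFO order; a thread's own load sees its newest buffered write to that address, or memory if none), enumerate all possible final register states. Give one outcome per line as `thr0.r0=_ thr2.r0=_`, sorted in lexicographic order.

outcome vector order: (thr0.r0,thr2.r0)
|TSO outcomes| = 6

thr0.r0=0 thr2.r0=0
thr0.r0=0 thr2.r0=1
thr0.r0=0 thr2.r0=2
thr0.r0=2 thr2.r0=0
thr0.r0=2 thr2.r0=1
thr0.r0=2 thr2.r0=2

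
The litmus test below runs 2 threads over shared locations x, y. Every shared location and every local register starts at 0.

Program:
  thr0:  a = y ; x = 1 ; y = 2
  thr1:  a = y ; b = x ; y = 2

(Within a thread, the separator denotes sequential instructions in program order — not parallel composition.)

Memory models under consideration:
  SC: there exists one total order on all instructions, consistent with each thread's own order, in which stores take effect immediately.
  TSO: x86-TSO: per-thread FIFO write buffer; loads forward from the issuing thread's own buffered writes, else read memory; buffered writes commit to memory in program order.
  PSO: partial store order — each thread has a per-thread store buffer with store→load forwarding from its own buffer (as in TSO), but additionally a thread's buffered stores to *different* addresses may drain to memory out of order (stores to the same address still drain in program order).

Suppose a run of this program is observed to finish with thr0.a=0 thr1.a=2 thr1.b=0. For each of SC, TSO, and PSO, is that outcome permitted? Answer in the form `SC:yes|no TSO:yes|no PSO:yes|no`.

outcome vector order: (thr0.a,thr1.a,thr1.b)
under SC → 000; 001; 021; 200
under TSO → 000; 001; 021; 200
under PSO → 000; 001; 020; 021; 200
target 020 ∈ {PSO}

SC:no TSO:no PSO:yes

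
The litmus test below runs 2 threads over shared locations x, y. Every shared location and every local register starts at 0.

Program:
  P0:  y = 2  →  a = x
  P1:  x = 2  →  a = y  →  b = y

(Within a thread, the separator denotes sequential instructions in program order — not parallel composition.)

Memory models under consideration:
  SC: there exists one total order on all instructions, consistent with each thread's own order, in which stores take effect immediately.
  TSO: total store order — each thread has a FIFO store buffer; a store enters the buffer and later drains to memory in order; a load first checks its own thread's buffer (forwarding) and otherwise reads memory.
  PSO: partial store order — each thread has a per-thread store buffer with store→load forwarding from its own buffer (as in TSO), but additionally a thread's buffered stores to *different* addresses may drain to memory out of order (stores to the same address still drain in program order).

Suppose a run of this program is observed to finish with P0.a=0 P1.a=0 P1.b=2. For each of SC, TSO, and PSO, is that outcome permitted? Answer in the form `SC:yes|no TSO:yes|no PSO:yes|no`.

SC:no TSO:yes PSO:yes

outcome vector order: (P0.a,P1.a,P1.b)
[SC] allowed = {022; 200; 202; 222}
[TSO] allowed = {000; 002; 022; 200; 202; 222}
[PSO] allowed = {000; 002; 022; 200; 202; 222}
target 002 ∈ {TSO,PSO}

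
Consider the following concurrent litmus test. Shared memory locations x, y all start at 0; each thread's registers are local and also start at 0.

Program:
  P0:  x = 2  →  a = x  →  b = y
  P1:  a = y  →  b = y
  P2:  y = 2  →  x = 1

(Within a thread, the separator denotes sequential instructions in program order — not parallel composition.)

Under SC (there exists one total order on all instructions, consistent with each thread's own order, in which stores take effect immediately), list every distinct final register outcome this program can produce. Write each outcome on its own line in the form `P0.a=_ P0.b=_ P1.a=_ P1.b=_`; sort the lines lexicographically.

P0.a=1 P0.b=2 P1.a=0 P1.b=0
P0.a=1 P0.b=2 P1.a=0 P1.b=2
P0.a=1 P0.b=2 P1.a=2 P1.b=2
P0.a=2 P0.b=0 P1.a=0 P1.b=0
P0.a=2 P0.b=0 P1.a=0 P1.b=2
P0.a=2 P0.b=0 P1.a=2 P1.b=2
P0.a=2 P0.b=2 P1.a=0 P1.b=0
P0.a=2 P0.b=2 P1.a=0 P1.b=2
P0.a=2 P0.b=2 P1.a=2 P1.b=2

outcome vector order: (P0.a,P0.b,P1.a,P1.b)
|SC outcomes| = 9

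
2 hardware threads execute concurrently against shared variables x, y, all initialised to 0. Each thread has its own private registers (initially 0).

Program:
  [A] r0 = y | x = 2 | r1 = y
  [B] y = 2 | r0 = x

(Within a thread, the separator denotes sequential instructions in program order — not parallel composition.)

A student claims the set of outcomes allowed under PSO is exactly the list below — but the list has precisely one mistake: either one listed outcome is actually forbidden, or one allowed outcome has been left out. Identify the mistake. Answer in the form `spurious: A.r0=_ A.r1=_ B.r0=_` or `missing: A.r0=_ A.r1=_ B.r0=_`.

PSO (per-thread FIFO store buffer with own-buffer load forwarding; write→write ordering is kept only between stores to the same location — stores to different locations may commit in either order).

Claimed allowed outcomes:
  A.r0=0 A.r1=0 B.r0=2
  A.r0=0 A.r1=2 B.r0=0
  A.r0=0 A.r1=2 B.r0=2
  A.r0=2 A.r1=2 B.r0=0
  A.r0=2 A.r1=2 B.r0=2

outcome vector order: (A.r0,A.r1,B.r0)
PSO: 6 outcomes — {0/0/0; 0/0/2; 0/2/0; 0/2/2; 2/2/0; 2/2/2}
PSO∖claimed = {0/0/0}

missing: A.r0=0 A.r1=0 B.r0=0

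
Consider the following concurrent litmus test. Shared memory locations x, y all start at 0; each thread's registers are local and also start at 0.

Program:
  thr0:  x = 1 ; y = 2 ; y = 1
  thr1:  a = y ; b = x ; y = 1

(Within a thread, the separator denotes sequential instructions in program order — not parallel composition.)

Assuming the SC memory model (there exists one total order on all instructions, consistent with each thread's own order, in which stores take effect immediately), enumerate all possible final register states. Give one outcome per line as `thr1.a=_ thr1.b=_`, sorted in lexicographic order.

thr1.a=0 thr1.b=0
thr1.a=0 thr1.b=1
thr1.a=1 thr1.b=1
thr1.a=2 thr1.b=1

outcome vector order: (thr1.a,thr1.b)
|SC outcomes| = 4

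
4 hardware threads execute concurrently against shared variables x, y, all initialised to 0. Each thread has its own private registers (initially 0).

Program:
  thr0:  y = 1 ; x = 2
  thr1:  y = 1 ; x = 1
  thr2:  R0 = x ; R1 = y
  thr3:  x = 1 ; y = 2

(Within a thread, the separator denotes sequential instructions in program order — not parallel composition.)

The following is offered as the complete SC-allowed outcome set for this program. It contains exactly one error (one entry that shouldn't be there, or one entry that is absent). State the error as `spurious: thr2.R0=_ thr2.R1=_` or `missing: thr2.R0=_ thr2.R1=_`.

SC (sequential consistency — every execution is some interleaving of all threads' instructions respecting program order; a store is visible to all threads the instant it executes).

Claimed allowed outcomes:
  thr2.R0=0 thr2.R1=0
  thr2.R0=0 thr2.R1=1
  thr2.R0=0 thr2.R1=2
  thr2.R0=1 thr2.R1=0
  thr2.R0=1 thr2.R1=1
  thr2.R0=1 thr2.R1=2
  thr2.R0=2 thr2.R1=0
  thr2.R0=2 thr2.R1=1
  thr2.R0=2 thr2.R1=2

spurious: thr2.R0=2 thr2.R1=0

outcome vector order: (thr2.R0,thr2.R1)
SC (8): 00; 01; 02; 10; 11; 12; 21; 22
claimed∖SC = {20}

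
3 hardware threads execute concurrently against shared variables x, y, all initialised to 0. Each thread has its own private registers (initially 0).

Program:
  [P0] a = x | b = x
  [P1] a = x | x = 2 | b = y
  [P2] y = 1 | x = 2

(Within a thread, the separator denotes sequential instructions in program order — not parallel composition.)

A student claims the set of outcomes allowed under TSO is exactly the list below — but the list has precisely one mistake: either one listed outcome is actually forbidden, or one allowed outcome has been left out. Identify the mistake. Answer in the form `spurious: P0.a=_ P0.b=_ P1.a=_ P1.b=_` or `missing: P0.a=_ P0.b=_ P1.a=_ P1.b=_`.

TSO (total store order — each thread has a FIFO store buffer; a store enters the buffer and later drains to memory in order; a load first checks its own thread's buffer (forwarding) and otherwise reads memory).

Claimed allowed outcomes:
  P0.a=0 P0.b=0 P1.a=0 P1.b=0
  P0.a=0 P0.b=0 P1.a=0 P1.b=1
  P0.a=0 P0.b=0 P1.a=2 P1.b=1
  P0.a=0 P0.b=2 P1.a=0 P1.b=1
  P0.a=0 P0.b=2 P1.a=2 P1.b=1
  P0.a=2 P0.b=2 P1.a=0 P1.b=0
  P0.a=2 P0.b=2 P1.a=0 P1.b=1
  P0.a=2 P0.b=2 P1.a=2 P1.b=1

outcome vector order: (P0.a,P0.b,P1.a,P1.b)
[TSO] allowed = {0/0/0/0; 0/0/0/1; 0/0/2/1; 0/2/0/0; 0/2/0/1; 0/2/2/1; 2/2/0/0; 2/2/0/1; 2/2/2/1}
TSO∖claimed = {0/2/0/0}

missing: P0.a=0 P0.b=2 P1.a=0 P1.b=0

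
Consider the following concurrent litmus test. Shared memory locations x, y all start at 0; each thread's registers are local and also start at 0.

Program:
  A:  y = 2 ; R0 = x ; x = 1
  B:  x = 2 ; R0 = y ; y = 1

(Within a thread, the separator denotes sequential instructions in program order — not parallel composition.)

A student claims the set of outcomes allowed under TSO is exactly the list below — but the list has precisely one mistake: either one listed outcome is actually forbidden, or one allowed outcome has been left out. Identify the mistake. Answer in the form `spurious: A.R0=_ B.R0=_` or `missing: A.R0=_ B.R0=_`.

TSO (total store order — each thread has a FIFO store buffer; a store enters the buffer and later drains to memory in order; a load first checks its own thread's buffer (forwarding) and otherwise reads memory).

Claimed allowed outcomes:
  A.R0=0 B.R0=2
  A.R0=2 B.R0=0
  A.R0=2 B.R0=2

outcome vector order: (A.R0,B.R0)
TSO (4): 00; 02; 20; 22
TSO∖claimed = {00}

missing: A.R0=0 B.R0=0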